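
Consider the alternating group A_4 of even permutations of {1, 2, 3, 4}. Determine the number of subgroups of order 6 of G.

|G| = 12 and 6 | 12, so subgroups of order 6 are possible by Lagrange.
Checking all subgroups of G, none has order 6.
So G has 0 subgroups of order 6.

0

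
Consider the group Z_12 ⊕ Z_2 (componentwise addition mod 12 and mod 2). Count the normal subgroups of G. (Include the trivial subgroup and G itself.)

16

G is abelian, so every subgroup is normal.
G has 16 subgroups in total, hence 16 normal subgroups.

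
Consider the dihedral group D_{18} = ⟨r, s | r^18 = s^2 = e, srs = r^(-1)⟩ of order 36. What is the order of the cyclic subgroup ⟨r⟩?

Computing powers of r: the smallest k with (r)^k = e is k = 18.

18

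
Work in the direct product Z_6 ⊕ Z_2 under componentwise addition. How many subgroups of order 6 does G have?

3

|G| = 12 and 6 | 12, so subgroups of order 6 are possible by Lagrange.
The subgroups of order 6 are: {(0,0), (0,1), (2,0), (2,1), (4,0), (4,1)}; {(0,0), (1,0), (2,0), (3,0), (4,0), (5,0)}; {(0,0), (1,1), (2,0), (3,1), (4,0), (5,1)}.
So G has 3 subgroups of order 6.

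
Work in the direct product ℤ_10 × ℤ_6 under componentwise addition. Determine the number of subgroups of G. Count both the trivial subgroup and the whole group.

|G| = 60, so by Lagrange every subgroup order divides 60. Divisors: 1, 2, 3, 4, 5, 6, 10, 12, 15, 20, 30, 60.
Subgroups by order — order 1: 1; order 2: 3; order 3: 1; order 4: 1; order 5: 1; order 6: 3; order 10: 3; order 12: 1; order 15: 1; order 20: 1; order 30: 3; order 60: 1.
Total: 1 + 3 + 1 + 1 + 1 + 3 + 3 + 1 + 1 + 1 + 3 + 1 = 20.

20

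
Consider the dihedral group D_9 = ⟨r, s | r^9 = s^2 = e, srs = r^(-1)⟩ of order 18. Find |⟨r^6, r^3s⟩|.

6

|⟨r^6⟩| = 3 and |⟨r^3s⟩| = 2, so |H| is a multiple of lcm(3, 2) = 6 and divides |G| = 18.
Closing under the operation: H = {e, r^3, r^6, s, r^3s, r^6s}, so |H| = 6.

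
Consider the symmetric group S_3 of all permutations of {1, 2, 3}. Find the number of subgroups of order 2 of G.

3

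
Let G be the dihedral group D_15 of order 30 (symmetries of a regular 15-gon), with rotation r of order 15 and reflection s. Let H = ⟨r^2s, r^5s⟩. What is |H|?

|⟨r^2s⟩| = 2 and |⟨r^5s⟩| = 2, so |H| is a multiple of lcm(2, 2) = 2 and divides |G| = 30.
Closing under the operation: H = {e, r^3, r^6, r^9, r^12, r^2s, r^5s, r^8s, r^11s, r^14s}, so |H| = 10.

10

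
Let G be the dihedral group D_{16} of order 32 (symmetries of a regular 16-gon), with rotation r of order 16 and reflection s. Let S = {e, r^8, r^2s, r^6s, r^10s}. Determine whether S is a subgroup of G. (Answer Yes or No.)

|S| = 5 does not divide |G| = 32, so by Lagrange S is not a subgroup.

No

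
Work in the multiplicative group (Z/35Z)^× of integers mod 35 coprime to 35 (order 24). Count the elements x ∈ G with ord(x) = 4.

The elements of order 4 are: 8, 13, 22, 27.
That's 4.

4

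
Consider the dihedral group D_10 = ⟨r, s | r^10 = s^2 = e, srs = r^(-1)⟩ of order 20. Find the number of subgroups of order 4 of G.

|G| = 20 and 4 | 20, so subgroups of order 4 are possible by Lagrange.
The subgroups of order 4 are: {e, r^5, r^2s, r^7s}; {e, r^5, r^3s, r^8s}; {e, r^5, r^4s, r^9s}; {e, r^5, s, r^5s}; … (5 in all).
So G has 5 subgroups of order 4.

5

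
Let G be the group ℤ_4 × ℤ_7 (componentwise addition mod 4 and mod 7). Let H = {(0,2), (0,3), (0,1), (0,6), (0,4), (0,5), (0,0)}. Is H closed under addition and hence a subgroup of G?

|H| = 7 divides |G| = 28, consistent with Lagrange.
H contains the identity, every element's inverse is in H, and H is closed under +: it is a subgroup.
In fact H = ⟨(0,1)⟩.

Yes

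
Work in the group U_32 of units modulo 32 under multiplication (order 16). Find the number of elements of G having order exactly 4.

4

The elements of order 4 are: 7, 9, 23, 25.
That's 4.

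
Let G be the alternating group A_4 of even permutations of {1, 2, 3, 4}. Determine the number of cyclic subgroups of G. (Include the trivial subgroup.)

A cyclic subgroup of order d is generated by each of its φ(d) elements of order d, so the cyclic subgroups of order d number (#elements of order d)/φ(d).
Cyclic subgroups by order — order 1: 1; order 2: 3; order 3: 4.
Total: 8.

8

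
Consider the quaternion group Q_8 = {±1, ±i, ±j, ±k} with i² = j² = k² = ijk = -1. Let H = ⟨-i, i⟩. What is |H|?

|⟨-i⟩| = 4 and |⟨i⟩| = 4, so |H| is a multiple of lcm(4, 4) = 4 and divides |G| = 8.
Closing under the operation: H = {1, -1, i, -i}, so |H| = 4.

4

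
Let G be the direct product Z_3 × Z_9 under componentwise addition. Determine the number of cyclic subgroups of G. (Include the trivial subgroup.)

8

Group the elements of G by the cyclic subgroup they generate; each cyclic subgroup of order d accounts for φ(d) elements.
Cyclic subgroups by order — order 1: 1; order 3: 4; order 9: 3.
Total: 8.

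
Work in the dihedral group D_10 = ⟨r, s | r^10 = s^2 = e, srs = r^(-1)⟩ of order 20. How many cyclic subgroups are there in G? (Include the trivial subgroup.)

14

Group the elements of G by the cyclic subgroup they generate; each cyclic subgroup of order d accounts for φ(d) elements.
Cyclic subgroups by order — order 1: 1; order 2: 11; order 5: 1; order 10: 1.
Total: 14.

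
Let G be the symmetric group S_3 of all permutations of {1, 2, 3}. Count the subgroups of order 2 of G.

3

|G| = 6 and 2 | 6, so subgroups of order 2 are possible by Lagrange.
The subgroups of order 2 are: {e, (1 2)}; {e, (1 3)}; {e, (2 3)}.
So G has 3 subgroups of order 2.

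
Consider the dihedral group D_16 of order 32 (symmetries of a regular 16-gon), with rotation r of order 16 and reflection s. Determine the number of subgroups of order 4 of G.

|G| = 32 and 4 | 32, so subgroups of order 4 are possible by Lagrange.
The subgroups of order 4 are: {e, r^8, r^2s, r^10s}; {e, r^8, r^3s, r^11s}; {e, r^4, r^8, r^12}; {e, r^8, r^4s, r^12s}; … (9 in all).
So G has 9 subgroups of order 4.

9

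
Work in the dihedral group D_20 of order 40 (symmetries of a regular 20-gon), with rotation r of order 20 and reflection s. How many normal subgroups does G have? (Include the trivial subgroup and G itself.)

G has 48 subgroups. Checking conjugation-invariance by order — order 1: 1/1 normal; order 2: 1/21 normal; order 4: 1/11 normal; order 5: 1/1 normal; order 8: 0/5 normal; order 10: 1/5 normal; order 20: 3/3 normal; order 40: 1/1 normal.
Total normal subgroups: 9.

9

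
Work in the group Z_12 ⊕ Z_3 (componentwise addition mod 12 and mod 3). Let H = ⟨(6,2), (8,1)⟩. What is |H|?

|⟨(6,2)⟩| = 6 and |⟨(8,1)⟩| = 3, so |H| is a multiple of lcm(6, 3) = 6 and divides |G| = 36.
Closing under the operation: H = {(0,0), (0,1), (0,2), (2,0), (2,1), (2,2), (4,0), (4,1), (4,2), (6,0), (6,1), (6,2), (8,0), (8,1), (8,2), (10,0), (10,1), (10,2)}, so |H| = 18.

18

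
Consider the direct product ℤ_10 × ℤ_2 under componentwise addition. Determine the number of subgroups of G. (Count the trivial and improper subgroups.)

10

|G| = 20, so by Lagrange every subgroup order divides 20. Divisors: 1, 2, 4, 5, 10, 20.
Subgroups by order — order 1: 1; order 2: 3; order 4: 1; order 5: 1; order 10: 3; order 20: 1.
Total: 1 + 3 + 1 + 1 + 3 + 1 = 10.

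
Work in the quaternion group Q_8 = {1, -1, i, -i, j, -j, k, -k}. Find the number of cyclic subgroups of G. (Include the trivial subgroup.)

Group the elements of G by the cyclic subgroup they generate; each cyclic subgroup of order d accounts for φ(d) elements.
Cyclic subgroups by order — order 1: 1; order 2: 1; order 4: 3.
Total: 5.

5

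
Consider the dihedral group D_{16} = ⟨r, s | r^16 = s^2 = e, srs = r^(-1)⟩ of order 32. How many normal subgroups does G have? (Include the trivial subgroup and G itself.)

G has 36 subgroups. Checking conjugation-invariance by order — order 1: 1/1 normal; order 2: 1/17 normal; order 4: 1/9 normal; order 8: 1/5 normal; order 16: 3/3 normal; order 32: 1/1 normal.
Total normal subgroups: 8.

8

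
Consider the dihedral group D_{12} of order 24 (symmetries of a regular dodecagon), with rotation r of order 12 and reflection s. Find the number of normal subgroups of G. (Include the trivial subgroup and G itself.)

9

G has 34 subgroups. Checking conjugation-invariance by order — order 1: 1/1 normal; order 2: 1/13 normal; order 3: 1/1 normal; order 4: 1/7 normal; order 6: 1/5 normal; order 8: 0/3 normal; order 12: 3/3 normal; order 24: 1/1 normal.
Total normal subgroups: 9.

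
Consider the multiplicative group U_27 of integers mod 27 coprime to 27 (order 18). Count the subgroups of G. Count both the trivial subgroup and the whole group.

6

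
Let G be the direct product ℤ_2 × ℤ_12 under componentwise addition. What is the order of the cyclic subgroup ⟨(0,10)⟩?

The order of (0,10) in Z_2 × Z_12 is lcm(ord(0) in Z_2, ord(10) in Z_12).
ord(0) = 1 and ord(10) = 6, so |⟨(0,10)⟩| = lcm(1, 6) = 6.

6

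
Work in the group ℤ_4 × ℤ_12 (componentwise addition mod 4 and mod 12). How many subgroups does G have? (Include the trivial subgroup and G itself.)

30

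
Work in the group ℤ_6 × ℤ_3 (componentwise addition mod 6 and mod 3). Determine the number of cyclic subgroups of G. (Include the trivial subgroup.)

A cyclic subgroup of order d is generated by each of its φ(d) elements of order d, so the cyclic subgroups of order d number (#elements of order d)/φ(d).
Cyclic subgroups by order — order 1: 1; order 2: 1; order 3: 4; order 6: 4.
Total: 10.

10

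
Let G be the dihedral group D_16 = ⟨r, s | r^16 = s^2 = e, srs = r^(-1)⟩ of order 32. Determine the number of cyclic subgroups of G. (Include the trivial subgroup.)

21

A cyclic subgroup of order d is generated by each of its φ(d) elements of order d, so the cyclic subgroups of order d number (#elements of order d)/φ(d).
Cyclic subgroups by order — order 1: 1; order 2: 17; order 4: 1; order 8: 1; order 16: 1.
Total: 21.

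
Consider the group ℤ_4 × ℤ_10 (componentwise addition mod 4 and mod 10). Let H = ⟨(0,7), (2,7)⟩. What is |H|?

20

|⟨(0,7)⟩| = 10 and |⟨(2,7)⟩| = 10, so |H| is a multiple of lcm(10, 10) = 10 and divides |G| = 40.
Closing under the operation: H = {(0,0), (0,1), (0,2), (0,3), (0,4), (0,5), (0,6), (0,7), (0,8), (0,9), (2,0), (2,1), (2,2), (2,3), (2,4), (2,5), (2,6), (2,7), (2,8), (2,9)}, so |H| = 20.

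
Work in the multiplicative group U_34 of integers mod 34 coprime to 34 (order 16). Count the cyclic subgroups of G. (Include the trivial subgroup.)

A cyclic subgroup of order d is generated by each of its φ(d) elements of order d, so the cyclic subgroups of order d number (#elements of order d)/φ(d).
Cyclic subgroups by order — order 1: 1; order 2: 1; order 4: 1; order 8: 1; order 16: 1.
Total: 5.

5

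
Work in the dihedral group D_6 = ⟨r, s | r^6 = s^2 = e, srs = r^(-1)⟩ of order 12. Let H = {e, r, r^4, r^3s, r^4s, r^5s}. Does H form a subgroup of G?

No

r ∈ H but its inverse r^5 ∉ H, so H is not a subgroup.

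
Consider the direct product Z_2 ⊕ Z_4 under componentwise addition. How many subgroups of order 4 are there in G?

|G| = 8 and 4 | 8, so subgroups of order 4 are possible by Lagrange.
The subgroups of order 4 are: {(0,0), (0,1), (0,2), (0,3)}; {(0,0), (0,2), (1,0), (1,2)}; {(0,0), (0,2), (1,1), (1,3)}.
So G has 3 subgroups of order 4.

3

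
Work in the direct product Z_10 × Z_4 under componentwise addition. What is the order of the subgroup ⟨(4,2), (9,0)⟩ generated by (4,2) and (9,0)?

20

|⟨(4,2)⟩| = 10 and |⟨(9,0)⟩| = 10, so |H| is a multiple of lcm(10, 10) = 10 and divides |G| = 40.
Closing under the operation: H = {(0,0), (0,2), (1,0), (1,2), (2,0), (2,2), (3,0), (3,2), (4,0), (4,2), (5,0), (5,2), (6,0), (6,2), (7,0), (7,2), (8,0), (8,2), (9,0), (9,2)}, so |H| = 20.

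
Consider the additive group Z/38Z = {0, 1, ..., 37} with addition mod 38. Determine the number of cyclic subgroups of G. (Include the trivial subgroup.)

A cyclic subgroup of order d is generated by each of its φ(d) elements of order d, so the cyclic subgroups of order d number (#elements of order d)/φ(d).
Cyclic subgroups by order — order 1: 1; order 2: 1; order 19: 1; order 38: 1.
Total: 4.

4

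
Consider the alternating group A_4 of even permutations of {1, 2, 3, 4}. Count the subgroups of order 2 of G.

|G| = 12 and 2 | 12, so subgroups of order 2 are possible by Lagrange.
The subgroups of order 2 are: {e, (1 2)(3 4)}; {e, (1 3)(2 4)}; {e, (1 4)(2 3)}.
So G has 3 subgroups of order 2.

3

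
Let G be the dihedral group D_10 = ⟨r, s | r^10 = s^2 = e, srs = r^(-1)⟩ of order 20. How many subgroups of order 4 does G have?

|G| = 20 and 4 | 20, so subgroups of order 4 are possible by Lagrange.
The subgroups of order 4 are: {e, r^5, r^2s, r^7s}; {e, r^5, r^3s, r^8s}; {e, r^5, r^4s, r^9s}; {e, r^5, s, r^5s}; … (5 in all).
So G has 5 subgroups of order 4.

5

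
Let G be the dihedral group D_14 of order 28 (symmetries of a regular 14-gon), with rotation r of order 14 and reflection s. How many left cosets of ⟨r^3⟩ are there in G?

2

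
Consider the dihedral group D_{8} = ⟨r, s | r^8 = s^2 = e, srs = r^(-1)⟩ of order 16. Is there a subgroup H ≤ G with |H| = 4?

Yes

4 | 16. A subgroup of order 4 is {e, r^2, r^4, r^6}.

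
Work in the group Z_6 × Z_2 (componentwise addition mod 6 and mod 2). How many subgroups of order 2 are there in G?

3

|G| = 12 and 2 | 12, so subgroups of order 2 are possible by Lagrange.
The subgroups of order 2 are: {(0,0), (0,1)}; {(0,0), (3,0)}; {(0,0), (3,1)}.
So G has 3 subgroups of order 2.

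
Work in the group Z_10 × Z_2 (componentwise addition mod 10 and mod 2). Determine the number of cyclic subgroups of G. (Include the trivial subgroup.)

Group the elements of G by the cyclic subgroup they generate; each cyclic subgroup of order d accounts for φ(d) elements.
Cyclic subgroups by order — order 1: 1; order 2: 3; order 5: 1; order 10: 3.
Total: 8.

8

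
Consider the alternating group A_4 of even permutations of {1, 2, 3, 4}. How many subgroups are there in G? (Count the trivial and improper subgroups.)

|G| = 12, so by Lagrange every subgroup order divides 12. Divisors: 1, 2, 3, 4, 6, 12.
Subgroups by order — order 1: 1; order 2: 3; order 3: 4; order 4: 1; order 6: 0; order 12: 1.
Total: 1 + 3 + 4 + 1 + 0 + 1 = 10.

10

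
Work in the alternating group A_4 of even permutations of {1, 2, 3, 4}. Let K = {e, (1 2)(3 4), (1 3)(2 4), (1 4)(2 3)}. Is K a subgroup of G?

Yes

|K| = 4 divides |G| = 12, consistent with Lagrange.
K contains the identity, every element's inverse is in K, and K is closed under ∘: it is a subgroup.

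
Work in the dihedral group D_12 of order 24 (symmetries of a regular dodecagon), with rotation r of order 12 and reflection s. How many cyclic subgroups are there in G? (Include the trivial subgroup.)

18

A cyclic subgroup of order d is generated by each of its φ(d) elements of order d, so the cyclic subgroups of order d number (#elements of order d)/φ(d).
Cyclic subgroups by order — order 1: 1; order 2: 13; order 3: 1; order 4: 1; order 6: 1; order 12: 1.
Total: 18.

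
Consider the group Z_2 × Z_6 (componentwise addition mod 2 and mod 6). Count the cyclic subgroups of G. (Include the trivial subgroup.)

8

Group the elements of G by the cyclic subgroup they generate; each cyclic subgroup of order d accounts for φ(d) elements.
Cyclic subgroups by order — order 1: 1; order 2: 3; order 3: 1; order 6: 3.
Total: 8.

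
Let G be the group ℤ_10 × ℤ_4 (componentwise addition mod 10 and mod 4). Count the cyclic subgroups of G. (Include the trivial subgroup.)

12

Each element a generates a cyclic subgroup ⟨a⟩; distinct elements may generate the same one (a cyclic group of order d has φ(d) generators).
Cyclic subgroups by order — order 1: 1; order 2: 3; order 4: 2; order 5: 1; order 10: 3; order 20: 2.
Total: 12.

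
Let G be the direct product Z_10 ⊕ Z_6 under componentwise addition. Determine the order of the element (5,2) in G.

6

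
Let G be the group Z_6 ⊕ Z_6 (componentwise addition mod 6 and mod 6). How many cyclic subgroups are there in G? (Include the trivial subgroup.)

Group the elements of G by the cyclic subgroup they generate; each cyclic subgroup of order d accounts for φ(d) elements.
Cyclic subgroups by order — order 1: 1; order 2: 3; order 3: 4; order 6: 12.
Total: 20.

20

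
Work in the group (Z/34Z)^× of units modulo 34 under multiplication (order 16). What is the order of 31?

16

Compute successive powers of 31 mod 34: 31, 9, 7, 13, 29, 15, 23, 33, …; 31^16 ≡ 1 (mod 34).
So |⟨31⟩| = 16.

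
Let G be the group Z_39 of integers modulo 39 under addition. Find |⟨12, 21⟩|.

13

|⟨12⟩| = 13 and |⟨21⟩| = 13, so |H| is a multiple of lcm(13, 13) = 13 and divides |G| = 39.
Closing under the operation: H = {0, 3, 6, 9, 12, 15, 18, 21, 24, 27, 30, 33, 36}, so |H| = 13.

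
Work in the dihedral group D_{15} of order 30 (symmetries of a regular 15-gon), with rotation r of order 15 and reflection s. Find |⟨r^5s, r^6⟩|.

10

|⟨r^5s⟩| = 2 and |⟨r^6⟩| = 5, so |H| is a multiple of lcm(2, 5) = 10 and divides |G| = 30.
Closing under the operation: H = {e, r^3, r^6, r^9, r^12, r^2s, r^5s, r^8s, r^11s, r^14s}, so |H| = 10.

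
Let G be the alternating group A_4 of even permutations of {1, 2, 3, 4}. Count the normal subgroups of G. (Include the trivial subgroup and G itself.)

3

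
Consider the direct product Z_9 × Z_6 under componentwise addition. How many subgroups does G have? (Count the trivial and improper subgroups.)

|G| = 54, so by Lagrange every subgroup order divides 54. Divisors: 1, 2, 3, 6, 9, 18, 27, 54.
Subgroups by order — order 1: 1; order 2: 1; order 3: 4; order 6: 4; order 9: 4; order 18: 4; order 27: 1; order 54: 1.
Total: 1 + 1 + 4 + 4 + 4 + 4 + 1 + 1 = 20.

20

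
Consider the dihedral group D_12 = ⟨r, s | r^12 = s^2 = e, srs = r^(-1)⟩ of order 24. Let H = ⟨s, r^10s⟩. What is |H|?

12

|⟨s⟩| = 2 and |⟨r^10s⟩| = 2, so |H| is a multiple of lcm(2, 2) = 2 and divides |G| = 24.
Closing under the operation: H = {e, r^2, r^4, r^6, r^8, r^10, s, r^2s, r^4s, r^6s, r^8s, r^10s}, so |H| = 12.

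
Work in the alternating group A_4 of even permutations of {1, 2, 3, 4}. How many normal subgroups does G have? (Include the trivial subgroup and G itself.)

3

G has 10 subgroups. Checking conjugation-invariance by order — order 1: 1/1 normal; order 2: 0/3 normal; order 3: 0/4 normal; order 4: 1/1 normal; order 12: 1/1 normal.
Total normal subgroups: 3.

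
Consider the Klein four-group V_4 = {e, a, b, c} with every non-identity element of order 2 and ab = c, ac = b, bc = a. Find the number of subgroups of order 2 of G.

3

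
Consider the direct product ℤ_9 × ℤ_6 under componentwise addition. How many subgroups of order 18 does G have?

|G| = 54 and 18 | 54, so subgroups of order 18 are possible by Lagrange.
The subgroups of order 18 are: {(0,0), (0,1), (0,2), (0,3), (0,4), (0,5), (3,0), (3,1), (3,2), (3,3), (3,4), (3,5), (6,0), (6,1), (6,2), (6,3), (6,4), (6,5)}; {(0,0), (0,3), (1,0), (1,3), (2,0), (2,3), (3,0), (3,3), (4,0), (4,3), (5,0), (5,3), (6,0), (6,3), (7,0), (7,3), (8,0), (8,3)}; {(0,0), (0,3), (1,1), (1,4), (2,2), (2,5), (3,0), (3,3), (4,1), (4,4), (5,2), (5,5), (6,0), (6,3), (7,1), (7,4), (8,2), (8,5)}; {(0,0), (0,3), (1,2), (1,5), (2,1), (2,4), (3,0), (3,3), (4,2), (4,5), (5,1), (5,4), (6,0), (6,3), (7,2), (7,5), (8,1), (8,4)}.
So G has 4 subgroups of order 18.

4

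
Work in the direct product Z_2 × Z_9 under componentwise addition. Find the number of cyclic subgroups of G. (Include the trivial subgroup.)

6

A cyclic subgroup of order d is generated by each of its φ(d) elements of order d, so the cyclic subgroups of order d number (#elements of order d)/φ(d).
Cyclic subgroups by order — order 1: 1; order 2: 1; order 3: 1; order 6: 1; order 9: 1; order 18: 1.
Total: 6.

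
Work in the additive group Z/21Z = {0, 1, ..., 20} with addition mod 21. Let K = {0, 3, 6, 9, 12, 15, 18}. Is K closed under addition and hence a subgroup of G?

|K| = 7 divides |G| = 21, consistent with Lagrange.
K contains the identity, every element's inverse is in K, and K is closed under +: it is a subgroup.
In fact K = ⟨18⟩.

Yes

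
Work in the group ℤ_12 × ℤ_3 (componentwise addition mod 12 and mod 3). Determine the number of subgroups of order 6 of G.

4

|G| = 36 and 6 | 36, so subgroups of order 6 are possible by Lagrange.
The subgroups of order 6 are: {(0,0), (0,1), (0,2), (6,0), (6,1), (6,2)}; {(0,0), (2,0), (4,0), (6,0), (8,0), (10,0)}; {(0,0), (2,2), (4,1), (6,0), (8,2), (10,1)}; {(0,0), (2,1), (4,2), (6,0), (8,1), (10,2)}.
So G has 4 subgroups of order 6.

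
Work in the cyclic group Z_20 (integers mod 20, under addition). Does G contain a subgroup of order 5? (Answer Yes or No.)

Yes

5 | 20. A subgroup of order 5 is {0, 4, 8, 12, 16}.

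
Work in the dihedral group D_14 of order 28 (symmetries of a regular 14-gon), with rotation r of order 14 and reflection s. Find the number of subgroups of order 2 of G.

|G| = 28 and 2 | 28, so subgroups of order 2 are possible by Lagrange.
The subgroups of order 2 are: {e, r^10s}; {e, r^11s}; {e, r^12s}; {e, r^13s}; … (15 in all).
So G has 15 subgroups of order 2.

15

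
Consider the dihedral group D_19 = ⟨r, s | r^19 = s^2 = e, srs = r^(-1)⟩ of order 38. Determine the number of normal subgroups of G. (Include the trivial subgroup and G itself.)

G has 22 subgroups. Checking conjugation-invariance by order — order 1: 1/1 normal; order 2: 0/19 normal; order 19: 1/1 normal; order 38: 1/1 normal.
Total normal subgroups: 3.

3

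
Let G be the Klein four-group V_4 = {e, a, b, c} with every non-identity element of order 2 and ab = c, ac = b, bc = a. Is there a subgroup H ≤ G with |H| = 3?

No

3 does not divide |G| = 4, so by Lagrange no subgroup of order 3 exists.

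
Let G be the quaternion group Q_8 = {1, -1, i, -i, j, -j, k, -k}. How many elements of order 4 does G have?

The elements of order 4 are: i, -i, j, -j, k, -k.
That's 6.

6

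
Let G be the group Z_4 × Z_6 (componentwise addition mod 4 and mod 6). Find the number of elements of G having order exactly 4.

An element (a,b) has order lcm(ord(a), ord(b)); count pairs with lcm equal to 4.
Enumerating gives 4 such elements.

4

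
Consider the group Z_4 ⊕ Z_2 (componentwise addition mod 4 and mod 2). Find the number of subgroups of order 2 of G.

|G| = 8 and 2 | 8, so subgroups of order 2 are possible by Lagrange.
The subgroups of order 2 are: {(0,0), (0,1)}; {(0,0), (2,0)}; {(0,0), (2,1)}.
So G has 3 subgroups of order 2.

3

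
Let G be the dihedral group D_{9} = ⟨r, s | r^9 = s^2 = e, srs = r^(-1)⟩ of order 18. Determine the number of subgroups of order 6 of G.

|G| = 18 and 6 | 18, so subgroups of order 6 are possible by Lagrange.
The subgroups of order 6 are: {e, r^3, r^6, r^2s, r^5s, r^8s}; {e, r^3, r^6, s, r^3s, r^6s}; {e, r^3, r^6, rs, r^4s, r^7s}.
So G has 3 subgroups of order 6.

3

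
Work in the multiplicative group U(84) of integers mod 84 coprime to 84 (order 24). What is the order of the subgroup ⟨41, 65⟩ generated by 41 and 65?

12

|⟨41⟩| = 2 and |⟨65⟩| = 6, so |H| is a multiple of lcm(2, 6) = 6 and divides |G| = 24.
Closing under the operation: H = {1, 5, 13, 17, 25, 29, 37, 41, 53, 61, 65, 73}, so |H| = 12.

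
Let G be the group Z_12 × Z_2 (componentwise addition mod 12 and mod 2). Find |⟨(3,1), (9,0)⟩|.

8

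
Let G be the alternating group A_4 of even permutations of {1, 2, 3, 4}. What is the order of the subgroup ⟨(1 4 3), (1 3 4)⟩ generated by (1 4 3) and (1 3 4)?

3

|⟨(1 4 3)⟩| = 3 and |⟨(1 3 4)⟩| = 3, so |H| is a multiple of lcm(3, 3) = 3 and divides |G| = 12.
Closing under the operation: H = {e, (1 3 4), (1 4 3)}, so |H| = 3.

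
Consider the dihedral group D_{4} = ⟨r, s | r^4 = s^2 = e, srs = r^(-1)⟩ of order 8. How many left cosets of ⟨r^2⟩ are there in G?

4

|⟨r^2⟩| = 2 and |G| = 8.
By Lagrange, [G : H] = |G|/|H| = 8/2 = 4.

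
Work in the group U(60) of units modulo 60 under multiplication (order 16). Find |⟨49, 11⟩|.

|⟨49⟩| = 2 and |⟨11⟩| = 2, so |H| is a multiple of lcm(2, 2) = 2 and divides |G| = 16.
Closing under the operation: H = {1, 11, 49, 59}, so |H| = 4.

4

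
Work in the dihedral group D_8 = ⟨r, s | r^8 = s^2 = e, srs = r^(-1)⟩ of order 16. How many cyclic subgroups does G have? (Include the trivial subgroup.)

A cyclic subgroup of order d is generated by each of its φ(d) elements of order d, so the cyclic subgroups of order d number (#elements of order d)/φ(d).
Cyclic subgroups by order — order 1: 1; order 2: 9; order 4: 1; order 8: 1.
Total: 12.

12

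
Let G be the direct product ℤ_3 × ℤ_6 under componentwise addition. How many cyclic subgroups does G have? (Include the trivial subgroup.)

Group the elements of G by the cyclic subgroup they generate; each cyclic subgroup of order d accounts for φ(d) elements.
Cyclic subgroups by order — order 1: 1; order 2: 1; order 3: 4; order 6: 4.
Total: 10.

10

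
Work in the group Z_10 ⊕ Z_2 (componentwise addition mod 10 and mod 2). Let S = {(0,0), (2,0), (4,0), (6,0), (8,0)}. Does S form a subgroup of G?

|S| = 5 divides |G| = 20, consistent with Lagrange.
S contains the identity, every element's inverse is in S, and S is closed under +: it is a subgroup.
In fact S = ⟨(4,0)⟩.

Yes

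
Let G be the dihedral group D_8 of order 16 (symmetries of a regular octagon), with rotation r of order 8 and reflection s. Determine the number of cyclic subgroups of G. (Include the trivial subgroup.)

12

Group the elements of G by the cyclic subgroup they generate; each cyclic subgroup of order d accounts for φ(d) elements.
Cyclic subgroups by order — order 1: 1; order 2: 9; order 4: 1; order 8: 1.
Total: 12.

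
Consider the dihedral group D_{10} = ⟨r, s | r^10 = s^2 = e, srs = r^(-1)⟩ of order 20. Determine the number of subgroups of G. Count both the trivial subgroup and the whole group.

|G| = 20, so by Lagrange every subgroup order divides 20. Divisors: 1, 2, 4, 5, 10, 20.
Subgroups by order — order 1: 1; order 2: 11; order 4: 5; order 5: 1; order 10: 3; order 20: 1.
Total: 1 + 11 + 5 + 1 + 3 + 1 = 22.

22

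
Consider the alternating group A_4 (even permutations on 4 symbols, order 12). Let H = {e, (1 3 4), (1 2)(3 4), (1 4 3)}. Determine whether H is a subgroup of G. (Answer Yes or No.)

No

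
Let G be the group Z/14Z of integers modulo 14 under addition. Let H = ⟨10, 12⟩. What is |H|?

7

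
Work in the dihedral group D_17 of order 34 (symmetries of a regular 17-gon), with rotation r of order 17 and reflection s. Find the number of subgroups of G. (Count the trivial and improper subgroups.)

|G| = 34, so by Lagrange every subgroup order divides 34. Divisors: 1, 2, 17, 34.
Subgroups by order — order 1: 1; order 2: 17; order 17: 1; order 34: 1.
Total: 1 + 17 + 1 + 1 = 20.

20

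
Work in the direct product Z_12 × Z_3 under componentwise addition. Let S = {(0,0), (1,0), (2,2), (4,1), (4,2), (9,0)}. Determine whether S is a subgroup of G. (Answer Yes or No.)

(9,0) ∈ S but its inverse (3,0) ∉ S, so S is not a subgroup.

No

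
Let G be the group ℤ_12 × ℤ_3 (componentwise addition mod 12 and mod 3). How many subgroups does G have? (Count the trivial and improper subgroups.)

18

|G| = 36, so by Lagrange every subgroup order divides 36. Divisors: 1, 2, 3, 4, 6, 9, 12, 18, 36.
Subgroups by order — order 1: 1; order 2: 1; order 3: 4; order 4: 1; order 6: 4; order 9: 1; order 12: 4; order 18: 1; order 36: 1.
Total: 1 + 1 + 4 + 1 + 4 + 1 + 4 + 1 + 1 = 18.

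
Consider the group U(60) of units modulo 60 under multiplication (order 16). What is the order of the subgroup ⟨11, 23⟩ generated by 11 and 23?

8

|⟨11⟩| = 2 and |⟨23⟩| = 4, so |H| is a multiple of lcm(2, 4) = 4 and divides |G| = 16.
Closing under the operation: H = {1, 11, 13, 23, 37, 47, 49, 59}, so |H| = 8.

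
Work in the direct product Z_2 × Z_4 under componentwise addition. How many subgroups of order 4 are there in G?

3

|G| = 8 and 4 | 8, so subgroups of order 4 are possible by Lagrange.
The subgroups of order 4 are: {(0,0), (0,1), (0,2), (0,3)}; {(0,0), (0,2), (1,0), (1,2)}; {(0,0), (0,2), (1,1), (1,3)}.
So G has 3 subgroups of order 4.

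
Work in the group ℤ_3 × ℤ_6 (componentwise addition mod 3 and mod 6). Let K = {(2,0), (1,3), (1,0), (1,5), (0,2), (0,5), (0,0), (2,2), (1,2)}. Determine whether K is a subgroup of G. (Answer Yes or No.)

No

(1,2) ∈ K but its inverse (2,4) ∉ K, so K is not a subgroup.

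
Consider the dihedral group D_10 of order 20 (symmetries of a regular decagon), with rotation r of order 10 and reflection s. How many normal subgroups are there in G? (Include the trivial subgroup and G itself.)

7

G has 22 subgroups. Checking conjugation-invariance by order — order 1: 1/1 normal; order 2: 1/11 normal; order 4: 0/5 normal; order 5: 1/1 normal; order 10: 3/3 normal; order 20: 1/1 normal.
Total normal subgroups: 7.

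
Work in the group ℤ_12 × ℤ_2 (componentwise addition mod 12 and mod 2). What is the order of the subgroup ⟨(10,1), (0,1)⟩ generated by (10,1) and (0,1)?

|⟨(10,1)⟩| = 6 and |⟨(0,1)⟩| = 2, so |H| is a multiple of lcm(6, 2) = 6 and divides |G| = 24.
Closing under the operation: H = {(0,0), (0,1), (2,0), (2,1), (4,0), (4,1), (6,0), (6,1), (8,0), (8,1), (10,0), (10,1)}, so |H| = 12.

12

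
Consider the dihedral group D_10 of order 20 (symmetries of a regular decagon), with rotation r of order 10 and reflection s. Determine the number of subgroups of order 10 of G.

3

|G| = 20 and 10 | 20, so subgroups of order 10 are possible by Lagrange.
The subgroups of order 10 are: {e, r, r^2, r^3, r^4, r^5, r^6, r^7, r^8, r^9}; {e, r^2, r^4, r^6, r^8, s, r^2s, r^4s, r^6s, r^8s}; {e, r^2, r^4, r^6, r^8, rs, r^3s, r^5s, r^7s, r^9s}.
So G has 3 subgroups of order 10.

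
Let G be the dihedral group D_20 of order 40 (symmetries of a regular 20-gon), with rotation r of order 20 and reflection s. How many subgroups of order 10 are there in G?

5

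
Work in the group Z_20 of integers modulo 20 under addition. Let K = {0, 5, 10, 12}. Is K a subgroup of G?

5 ∈ K but its inverse 15 ∉ K, so K is not a subgroup.

No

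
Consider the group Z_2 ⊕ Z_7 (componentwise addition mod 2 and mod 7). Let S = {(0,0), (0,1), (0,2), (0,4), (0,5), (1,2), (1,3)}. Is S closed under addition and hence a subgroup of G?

No

(0,1) ∈ S but its inverse (0,6) ∉ S, so S is not a subgroup.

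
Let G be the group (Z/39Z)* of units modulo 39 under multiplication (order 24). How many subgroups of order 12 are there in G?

|G| = 24 and 12 | 24, so subgroups of order 12 are possible by Lagrange.
The subgroups of order 12 are: {1, 2, 4, 5, 8, 10, 11, 16, 20, 22, 25, 32}; {1, 4, 10, 14, 16, 17, 22, 23, 25, 29, 35, 38}; {1, 4, 7, 10, 16, 19, 22, 25, 28, 31, 34, 37}.
So G has 3 subgroups of order 12.

3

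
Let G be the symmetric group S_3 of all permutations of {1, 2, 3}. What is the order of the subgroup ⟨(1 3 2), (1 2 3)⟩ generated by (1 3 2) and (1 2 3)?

|⟨(1 3 2)⟩| = 3 and |⟨(1 2 3)⟩| = 3, so |H| is a multiple of lcm(3, 3) = 3 and divides |G| = 6.
Closing under the operation: H = {e, (1 2 3), (1 3 2)}, so |H| = 3.

3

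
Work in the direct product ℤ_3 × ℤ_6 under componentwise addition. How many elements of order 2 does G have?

An element (a,b) has order lcm(ord(a), ord(b)); count pairs with lcm equal to 2.
Enumerating gives 1 such elements.

1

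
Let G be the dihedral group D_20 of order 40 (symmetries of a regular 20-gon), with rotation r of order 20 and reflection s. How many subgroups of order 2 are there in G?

21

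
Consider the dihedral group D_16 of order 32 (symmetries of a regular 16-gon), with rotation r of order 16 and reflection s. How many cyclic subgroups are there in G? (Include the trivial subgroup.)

Group the elements of G by the cyclic subgroup they generate; each cyclic subgroup of order d accounts for φ(d) elements.
Cyclic subgroups by order — order 1: 1; order 2: 17; order 4: 1; order 8: 1; order 16: 1.
Total: 21.

21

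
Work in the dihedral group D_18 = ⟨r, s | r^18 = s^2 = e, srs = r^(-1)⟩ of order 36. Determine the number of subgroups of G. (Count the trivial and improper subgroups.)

|G| = 36, so by Lagrange every subgroup order divides 36. Divisors: 1, 2, 3, 4, 6, 9, 12, 18, 36.
Subgroups by order — order 1: 1; order 2: 19; order 3: 1; order 4: 9; order 6: 7; order 9: 1; order 12: 3; order 18: 3; order 36: 1.
Total: 1 + 19 + 1 + 9 + 7 + 1 + 3 + 3 + 1 = 45.

45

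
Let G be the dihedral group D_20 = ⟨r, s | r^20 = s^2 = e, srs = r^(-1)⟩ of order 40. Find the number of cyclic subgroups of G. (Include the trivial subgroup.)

Each element a generates a cyclic subgroup ⟨a⟩; distinct elements may generate the same one (a cyclic group of order d has φ(d) generators).
Cyclic subgroups by order — order 1: 1; order 2: 21; order 4: 1; order 5: 1; order 10: 1; order 20: 1.
Total: 26.

26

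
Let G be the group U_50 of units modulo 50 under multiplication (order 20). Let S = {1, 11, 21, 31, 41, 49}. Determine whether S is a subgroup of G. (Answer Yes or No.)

No

|S| = 6 does not divide |G| = 20, so by Lagrange S is not a subgroup.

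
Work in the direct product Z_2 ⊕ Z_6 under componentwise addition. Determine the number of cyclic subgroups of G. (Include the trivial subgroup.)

Each element a generates a cyclic subgroup ⟨a⟩; distinct elements may generate the same one (a cyclic group of order d has φ(d) generators).
Cyclic subgroups by order — order 1: 1; order 2: 3; order 3: 1; order 6: 3.
Total: 8.

8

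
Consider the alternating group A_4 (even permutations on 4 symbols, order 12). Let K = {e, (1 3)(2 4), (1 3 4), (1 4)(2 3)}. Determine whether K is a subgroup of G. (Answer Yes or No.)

(1 3 4) ∈ K but its inverse (1 4 3) ∉ K, so K is not a subgroup.

No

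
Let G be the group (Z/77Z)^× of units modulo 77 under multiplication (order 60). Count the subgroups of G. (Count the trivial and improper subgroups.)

20

|G| = 60, so by Lagrange every subgroup order divides 60. Divisors: 1, 2, 3, 4, 5, 6, 10, 12, 15, 20, 30, 60.
Subgroups by order — order 1: 1; order 2: 3; order 3: 1; order 4: 1; order 5: 1; order 6: 3; order 10: 3; order 12: 1; order 15: 1; order 20: 1; order 30: 3; order 60: 1.
Total: 1 + 3 + 1 + 1 + 1 + 3 + 3 + 1 + 1 + 1 + 3 + 1 = 20.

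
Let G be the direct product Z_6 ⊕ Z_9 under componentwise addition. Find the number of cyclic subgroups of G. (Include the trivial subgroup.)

16

A cyclic subgroup of order d is generated by each of its φ(d) elements of order d, so the cyclic subgroups of order d number (#elements of order d)/φ(d).
Cyclic subgroups by order — order 1: 1; order 2: 1; order 3: 4; order 6: 4; order 9: 3; order 18: 3.
Total: 16.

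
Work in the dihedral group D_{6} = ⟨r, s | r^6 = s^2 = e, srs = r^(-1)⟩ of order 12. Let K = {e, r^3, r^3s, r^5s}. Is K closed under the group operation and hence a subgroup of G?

Closure fails: r^3s · r^5s = r^4 ∉ K. So K is not a subgroup.

No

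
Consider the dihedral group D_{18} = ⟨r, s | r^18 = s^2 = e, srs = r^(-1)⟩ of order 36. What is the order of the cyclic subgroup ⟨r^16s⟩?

Computing powers of r^16s: the smallest k with (r^16s)^k = e is k = 2.

2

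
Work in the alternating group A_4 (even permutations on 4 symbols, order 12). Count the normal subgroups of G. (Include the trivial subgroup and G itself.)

G has 10 subgroups. Checking conjugation-invariance by order — order 1: 1/1 normal; order 2: 0/3 normal; order 3: 0/4 normal; order 4: 1/1 normal; order 12: 1/1 normal.
Total normal subgroups: 3.

3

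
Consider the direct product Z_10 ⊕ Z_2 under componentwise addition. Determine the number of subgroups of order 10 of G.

|G| = 20 and 10 | 20, so subgroups of order 10 are possible by Lagrange.
The subgroups of order 10 are: {(0,0), (0,1), (2,0), (2,1), (4,0), (4,1), (6,0), (6,1), (8,0), (8,1)}; {(0,0), (1,0), (2,0), (3,0), (4,0), (5,0), (6,0), (7,0), (8,0), (9,0)}; {(0,0), (1,1), (2,0), (3,1), (4,0), (5,1), (6,0), (7,1), (8,0), (9,1)}.
So G has 3 subgroups of order 10.

3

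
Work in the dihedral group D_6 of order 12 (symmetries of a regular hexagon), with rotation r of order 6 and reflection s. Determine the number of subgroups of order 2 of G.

7

|G| = 12 and 2 | 12, so subgroups of order 2 are possible by Lagrange.
The subgroups of order 2 are: {e, r^2s}; {e, r^3}; {e, r^3s}; {e, r^4s}; … (7 in all).
So G has 7 subgroups of order 2.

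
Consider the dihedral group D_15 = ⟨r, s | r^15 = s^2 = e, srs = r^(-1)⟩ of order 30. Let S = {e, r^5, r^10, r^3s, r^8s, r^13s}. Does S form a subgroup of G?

|S| = 6 divides |G| = 30, consistent with Lagrange.
S contains the identity, every element's inverse is in S, and S is closed under ·: it is a subgroup.

Yes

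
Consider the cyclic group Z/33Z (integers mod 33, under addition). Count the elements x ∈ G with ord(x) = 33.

20

In a cyclic group of order 33, the number of elements of order d (for d | 33) is φ(d).
φ(33) = 20.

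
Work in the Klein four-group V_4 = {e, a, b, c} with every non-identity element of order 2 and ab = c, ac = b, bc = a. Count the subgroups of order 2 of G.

3

|G| = 4 and 2 | 4, so subgroups of order 2 are possible by Lagrange.
The subgroups of order 2 are: {e, a}; {e, b}; {e, c}.
So G has 3 subgroups of order 2.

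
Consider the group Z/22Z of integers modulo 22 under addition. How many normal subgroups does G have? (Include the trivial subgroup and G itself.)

4

G is abelian, so every subgroup is normal.
G has 4 subgroups in total, hence 4 normal subgroups.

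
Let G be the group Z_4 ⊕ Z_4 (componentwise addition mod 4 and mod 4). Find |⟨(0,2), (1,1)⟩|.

8

|⟨(0,2)⟩| = 2 and |⟨(1,1)⟩| = 4, so |H| is a multiple of lcm(2, 4) = 4 and divides |G| = 16.
Closing under the operation: H = {(0,0), (0,2), (1,1), (1,3), (2,0), (2,2), (3,1), (3,3)}, so |H| = 8.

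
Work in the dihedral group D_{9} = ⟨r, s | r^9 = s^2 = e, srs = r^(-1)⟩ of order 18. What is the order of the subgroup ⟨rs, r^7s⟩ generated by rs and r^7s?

|⟨rs⟩| = 2 and |⟨r^7s⟩| = 2, so |H| is a multiple of lcm(2, 2) = 2 and divides |G| = 18.
Closing under the operation: H = {e, r^3, r^6, rs, r^4s, r^7s}, so |H| = 6.

6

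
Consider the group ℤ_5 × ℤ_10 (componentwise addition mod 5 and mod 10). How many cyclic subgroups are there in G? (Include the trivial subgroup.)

14

Group the elements of G by the cyclic subgroup they generate; each cyclic subgroup of order d accounts for φ(d) elements.
Cyclic subgroups by order — order 1: 1; order 2: 1; order 5: 6; order 10: 6.
Total: 14.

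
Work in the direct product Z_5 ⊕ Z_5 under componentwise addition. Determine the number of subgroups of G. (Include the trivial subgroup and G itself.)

8

|G| = 25, so by Lagrange every subgroup order divides 25. Divisors: 1, 5, 25.
Subgroups by order — order 1: 1; order 5: 6; order 25: 1.
Total: 1 + 6 + 1 = 8.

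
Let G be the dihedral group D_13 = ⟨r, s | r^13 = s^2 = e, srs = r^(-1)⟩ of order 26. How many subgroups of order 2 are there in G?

|G| = 26 and 2 | 26, so subgroups of order 2 are possible by Lagrange.
The subgroups of order 2 are: {e, r^10s}; {e, r^11s}; {e, r^12s}; {e, r^2s}; … (13 in all).
So G has 13 subgroups of order 2.

13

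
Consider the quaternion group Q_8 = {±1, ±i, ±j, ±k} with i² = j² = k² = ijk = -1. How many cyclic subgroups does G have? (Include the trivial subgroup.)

Group the elements of G by the cyclic subgroup they generate; each cyclic subgroup of order d accounts for φ(d) elements.
Cyclic subgroups by order — order 1: 1; order 2: 1; order 4: 3.
Total: 5.

5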